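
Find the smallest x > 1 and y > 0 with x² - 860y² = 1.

We seek the smallest positive integers (x, y) with x² - 860y² = 1, i.e., x² = 860y² + 1.
Try successive y values:
y = 1: x² = 860·1² + 1 = 861, not a perfect square
y = 2: x² = 860·2² + 1 = 3441, not a perfect square
y = 3: x² = 860·3² + 1 = 7741, not a perfect square
... continuing the search (or via continued fractions) ...
y = 132: x² = 860·132² + 1 = 14984641, x = 3871 ✓

Verify: 3871² - 860·132² = 14984641 - 14984640 = 1 ✓

x = 3871, y = 132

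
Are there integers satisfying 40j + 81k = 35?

Step 1: Compute gcd(40, 81).
gcd(40, 81) = 1

Step 2: Check divisibility.
Does 1 divide 35? 35 = 1 x 35, so yes.

By the theorem on linear Diophantine equations, 40j + 81k = 35 has integer solutions if and only if gcd(40, 81) divides 35. Since 1 | 35, solutions exist.

Yes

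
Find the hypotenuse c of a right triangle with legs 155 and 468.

c² = a² + b² = 155² + 468² = 24025 + 219024 = 243049
c = 493

493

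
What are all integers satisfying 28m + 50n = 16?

Step 1: Compute gcd(28, 50) = 2.
Since 2 divides 16, solutions exist.

Step 2: Find a particular solution using extended Euclidean algorithm.
We get m₀ = 72, n₀ = -40.
Check: 28*72 + 50*-40 = 16 = 16 ✓

Step 3: Write the general solution.
m = 72 + (50/2)t = 72 + 25t
n = -40 - (28/2)t = -40 - 14t
for any integer t.

m = 72 + 25t, n = -40 - 14t for integer t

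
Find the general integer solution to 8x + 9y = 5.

Step 1: Compute gcd(8, 9) = 1.
Since 1 divides 5, solutions exist.

Step 2: Find a particular solution using extended Euclidean algorithm.
We get x₀ = -5, y₀ = 5.
Check: 8*-5 + 9*5 = 5 = 5 ✓

Step 3: Write the general solution.
x = -5 + (9/1)t = -5 + 9t
y = 5 - (8/1)t = 5 - 8t
for any integer t.

x = -5 + 9t, y = 5 - 8t for integer t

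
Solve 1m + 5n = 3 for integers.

Step 1: Check solvability.
gcd(1, 5) = 1
Since 1 divides 3, solutions exist.

Step 2: Apply extended Euclidean algorithm to find gcd.
We find integers such that 1*x0 + 5*y0 = 1

Step 3: Scale the particular solution.
Multiply by 3/1 = 3:
m = 3, n = 0

Step 4: Verify.
1*(3) + 5*(0) = 3 = 3 ✓

m = 3, n = 0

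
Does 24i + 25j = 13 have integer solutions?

Step 1: Compute gcd(24, 25).
gcd(24, 25) = 1

Step 2: Check divisibility.
Does 1 divide 13? 13 = 1 x 13, so yes.

By the theorem on linear Diophantine equations, 24i + 25j = 13 has integer solutions if and only if gcd(24, 25) divides 13. Since 1 | 13, solutions exist.

Yes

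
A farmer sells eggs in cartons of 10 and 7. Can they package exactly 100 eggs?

We need non-negative a, b with 10a + 7b = 100.
gcd(10, 7) = 1 divides 100.
Try a = 3: 7b = 100 - 30 = 70, so b = 10.
One way: 3 cartons of 10 and 10 cartons of 7.

Yes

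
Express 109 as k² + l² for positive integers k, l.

We need to find integers k, l > 0 such that k² + l² = 109.
Trying k = 3: l² = 109 - 3² = 109 - 9 = 100
l = 10
Check: 3² + 10² = 9 + 100 = 109 ✓

109 = 3² + 10²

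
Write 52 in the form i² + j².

We need to find integers i, j > 0 such that i² + j² = 52.
Trying i = 4: j² = 52 - 4² = 52 - 16 = 36
j = 6
Check: 4² + 6² = 16 + 36 = 52 ✓

52 = 4² + 6²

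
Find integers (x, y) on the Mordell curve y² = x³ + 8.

Try small integer x values and check whether x³ + 8 is a perfect square.
x = 2: x³ + 8 = 2³ + 8 = 8 + 8 = 16
Is 16 a perfect square? 4² = 16 ✓
So (x, y) = (2, 4) is a solution.

x = 2, y = 4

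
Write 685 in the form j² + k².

We need to find integers j, k > 0 such that j² + k² = 685.
Trying j = 3: k² = 685 - 3² = 685 - 9 = 676
k = 26
Check: 3² + 26² = 9 + 676 = 685 ✓

685 = 3² + 26²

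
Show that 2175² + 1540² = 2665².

Compute a² + b² = 2175² + 1540² = 4730625 + 2371600 = 7102225
Compute c² = 2665² = 7102225
Since 7102225 = 7102225, confirmed.

Yes, it is a Pythagorean triple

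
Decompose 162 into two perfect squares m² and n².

We need to find integers m, n > 0 such that m² + n² = 162.
Trying m = 9: n² = 162 - 9² = 162 - 81 = 81
n = 9
Check: 9² + 9² = 81 + 81 = 162 ✓

162 = 9² + 9²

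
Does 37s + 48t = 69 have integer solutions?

Step 1: Compute gcd(37, 48).
gcd(37, 48) = 1

Step 2: Check divisibility.
Does 1 divide 69? 69 = 1 x 69, so yes.

By the theorem on linear Diophantine equations, 37s + 48t = 69 has integer solutions if and only if gcd(37, 48) divides 69. Since 1 | 69, solutions exist.

Yes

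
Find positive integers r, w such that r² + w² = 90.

Search for r with 90 - r² a perfect square.
r = 3: 90 - 3² = 90 - 9 = 81 = 9² ✓
So r = 3, w = 9.

r = 3, w = 9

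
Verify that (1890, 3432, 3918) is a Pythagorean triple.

Compute a² + b² = 1890² + 3432² = 3572100 + 11778624 = 15350724
Compute c² = 3918² = 15350724
Since 15350724 = 15350724, confirmed.

Yes, it is a Pythagorean triple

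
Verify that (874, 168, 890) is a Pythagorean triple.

Compute a² + b²:
874² + 168² = 763876 + 28224 = 792100
Compute c²:
890² = 792100
Since 792100 = 792100, it is a Pythagorean triple.

Yes, it is a Pythagorean triple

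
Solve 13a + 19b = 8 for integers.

Step 1: Check solvability.
gcd(13, 19) = 1
Since 1 divides 8, solutions exist.

Step 2: Apply extended Euclidean algorithm to find gcd.
We find integers such that 13*x0 + 19*y0 = 1

Step 3: Scale the particular solution.
Multiply by 8/1 = 8:
a = 24, b = -16

Step 4: Verify.
13*(24) + 19*(-16) = 8 = 8 ✓

a = 24, b = -16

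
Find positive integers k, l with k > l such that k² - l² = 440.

Factor: k² - l² = (k+l)(k-l) = 440.
We need two factors of 440 with the same parity.
Use k+l = 220 and k-l = 2 (product 220·2 = 440).
Adding: 2k = 222, so k = 111.
Subtracting: 2l = 218, so l = 109.
Check: 111² - 109² = 12321 - 11881 = 440 ✓

k = 111, l = 109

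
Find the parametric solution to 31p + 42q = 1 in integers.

Step 1: Compute gcd(31, 42) = 1.
Since 1 divides 1, solutions exist.

Step 2: Find a particular solution using extended Euclidean algorithm.
We get p₀ = 19, q₀ = -14.
Check: 31*19 + 42*-14 = 1 = 1 ✓

Step 3: Write the general solution.
p = 19 + (42/1)t = 19 + 42t
q = -14 - (31/1)t = -14 - 31t
for any integer t.

p = 19 + 42t, q = -14 - 31t for integer t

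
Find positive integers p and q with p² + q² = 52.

We need to find integers p, q > 0 such that p² + q² = 52.
Trying p = 4: q² = 52 - 4² = 52 - 16 = 36
q = 6
Check: 4² + 6² = 16 + 36 = 52 ✓

52 = 4² + 6²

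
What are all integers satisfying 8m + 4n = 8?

Step 1: Compute gcd(8, 4) = 4.
Since 4 divides 8, solutions exist.

Step 2: Find a particular solution using extended Euclidean algorithm.
We get m₀ = 0, n₀ = 2.
Check: 8*0 + 4*2 = 8 = 8 ✓

Step 3: Write the general solution.
m = 0 + (4/4)t = 0 + 1t
n = 2 - (8/4)t = 2 - 2t
for any integer t.

m = 0 + 1t, n = 2 - 2t for integer t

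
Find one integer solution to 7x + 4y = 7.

Step 1: Check solvability.
gcd(7, 4) = 1
Since 1 divides 7, solutions exist.

Step 2: Apply extended Euclidean algorithm to find gcd.
We find integers such that 7*x0 + 4*y0 = 1

Step 3: Scale the particular solution.
Multiply by 7/1 = 7:
x = -7, y = 14

Step 4: Verify.
7*(-7) + 4*(14) = 7 = 7 ✓

x = -7, y = 14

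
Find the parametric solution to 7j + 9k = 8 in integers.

Step 1: Compute gcd(7, 9) = 1.
Since 1 divides 8, solutions exist.

Step 2: Find a particular solution using extended Euclidean algorithm.
We get j₀ = 32, k₀ = -24.
Check: 7*32 + 9*-24 = 8 = 8 ✓

Step 3: Write the general solution.
j = 32 + (9/1)t = 32 + 9t
k = -24 - (7/1)t = -24 - 7t
for any integer t.

j = 32 + 9t, k = -24 - 7t for integer t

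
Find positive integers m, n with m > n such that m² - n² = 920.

Factor: m² - n² = (m+n)(m-n) = 920.
We need two factors of 920 with the same parity.
Use m+n = 460 and m-n = 2 (product 460·2 = 920).
Adding: 2m = 462, so m = 231.
Subtracting: 2n = 458, so n = 229.
Check: 231² - 229² = 53361 - 52441 = 920 ✓

m = 231, n = 229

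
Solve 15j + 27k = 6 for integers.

Step 1: Check solvability.
gcd(15, 27) = 3
Since 3 divides 6, solutions exist.

Step 2: Apply extended Euclidean algorithm to find gcd.
We find integers such that 15*x0 + 27*y0 = 3

Step 3: Scale the particular solution.
Multiply by 6/3 = 2:
j = 4, k = -2

Step 4: Verify.
15*(4) + 27*(-2) = 6 = 6 ✓

j = 4, k = -2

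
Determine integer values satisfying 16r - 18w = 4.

Step 1: Check solvability.
gcd(16, 18) = 2
Since 2 divides 4, solutions exist.

Step 2: Apply extended Euclidean algorithm to find gcd.
We find integers such that 16*x0 + 18*y0 = 2

Step 3: Scale the particular solution.
Multiply by 4/2 = 2:
r = -2, w = -2

Step 4: Verify.
16*(-2) - 18*(-2) = 4 = 4 ✓

r = -2, w = -2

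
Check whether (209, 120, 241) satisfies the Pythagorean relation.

Compute a² + b²:
209² + 120² = 43681 + 14400 = 58081
Compute c²:
241² = 58081
Since 58081 = 58081, it is a Pythagorean triple.

Yes, it is a Pythagorean triple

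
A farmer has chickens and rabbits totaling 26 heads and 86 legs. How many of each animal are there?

Let c = chickens, r = rabbits.
Heads: c + r = 26
Legs: 2c + 4r = 86
From the first equation, c = 26 - r. Substitute:
2(26 - r) + 4r = 86
52 + 2r = 86
r = (86 - 52)/2 = 17
c = 26 - 17 = 9

Chickens: 9, Rabbits: 17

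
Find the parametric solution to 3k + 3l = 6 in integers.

Step 1: Compute gcd(3, 3) = 3.
Since 3 divides 6, solutions exist.

Step 2: Find a particular solution using extended Euclidean algorithm.
We get k₀ = 0, l₀ = 2.
Check: 3*0 + 3*2 = 6 = 6 ✓

Step 3: Write the general solution.
k = 0 + (3/3)t = 0 + 1t
l = 2 - (3/3)t = 2 - 1t
for any integer t.

k = 0 + 1t, l = 2 - 1t for integer t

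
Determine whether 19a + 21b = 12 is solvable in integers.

Step 1: Compute gcd(19, 21).
gcd(19, 21) = 1

Step 2: Check divisibility.
Does 1 divide 12? 12 = 1 x 12, so yes.

By the theorem on linear Diophantine equations, 19a + 21b = 12 has integer solutions if and only if gcd(19, 21) divides 12. Since 1 | 12, solutions exist.

Yes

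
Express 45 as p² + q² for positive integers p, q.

We need to find integers p, q > 0 such that p² + q² = 45.
Trying p = 3: q² = 45 - 3² = 45 - 9 = 36
q = 6
Check: 3² + 6² = 9 + 36 = 45 ✓

45 = 3² + 6²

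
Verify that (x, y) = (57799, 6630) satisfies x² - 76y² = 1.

Compute x² = 57799² = 3340724401
Compute 76y² = 76·6630² = 76·43956900 = 3340724400
x² - 76y² = 3340724401 - 3340724400 = 1
Since this equals 1, (57799, 6630) is a solution.

Yes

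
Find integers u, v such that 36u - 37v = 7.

Step 1: Check solvability.
gcd(36, 37) = 1
Since 1 divides 7, solutions exist.

Step 2: Apply extended Euclidean algorithm to find gcd.
We find integers such that 36*x0 + 37*y0 = 1

Step 3: Scale the particular solution.
Multiply by 7/1 = 7:
u = -7, v = -7

Step 4: Verify.
36*(-7) - 37*(-7) = 7 = 7 ✓

u = -7, v = -7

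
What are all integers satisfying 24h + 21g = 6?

Step 1: Compute gcd(24, 21) = 3.
Since 3 divides 6, solutions exist.

Step 2: Find a particular solution using extended Euclidean algorithm.
We get h₀ = 2, g₀ = -2.
Check: 24*2 + 21*-2 = 6 = 6 ✓

Step 3: Write the general solution.
h = 2 + (21/3)t = 2 + 7t
g = -2 - (24/3)t = -2 - 8t
for any integer t.

h = 2 + 7t, g = -2 - 8t for integer t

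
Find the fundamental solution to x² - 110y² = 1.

We seek the smallest positive integers (x, y) with x² - 110y² = 1, i.e., x² = 110y² + 1.
Try successive y values:
y = 1: x² = 110·1² + 1 = 111, not a perfect square
y = 2: x² = 110·2² + 1 = 441, x = 21 ✓

Verify: 21² - 110·2² = 441 - 440 = 1 ✓

x = 21, y = 2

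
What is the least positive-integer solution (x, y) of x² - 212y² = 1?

We seek the smallest positive integers (x, y) with x² - 212y² = 1, i.e., x² = 212y² + 1.
Try successive y values:
y = 1: x² = 212·1² + 1 = 213, not a perfect square
y = 2: x² = 212·2² + 1 = 849, not a perfect square
y = 3: x² = 212·3² + 1 = 1909, not a perfect square
... continuing the search (or via continued fractions) ...
y = 4550: x² = 212·4550² + 1 = 4388930001, x = 66249 ✓

Verify: 66249² - 212·4550² = 4388930001 - 4388930000 = 1 ✓

x = 66249, y = 4550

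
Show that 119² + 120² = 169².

Compute a² + b²:
119² + 120² = 14161 + 14400 = 28561
Compute c²:
169² = 28561
Since 28561 = 28561, it is a Pythagorean triple.

Yes, it is a Pythagorean triple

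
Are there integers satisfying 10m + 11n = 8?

Step 1: Compute gcd(10, 11).
gcd(10, 11) = 1

Step 2: Check divisibility.
Does 1 divide 8? 8 = 1 x 8, so yes.

By the theorem on linear Diophantine equations, 10m + 11n = 8 has integer solutions if and only if gcd(10, 11) divides 8. Since 1 | 8, solutions exist.

Yes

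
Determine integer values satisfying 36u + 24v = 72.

Step 1: Check solvability.
gcd(36, 24) = 12
Since 12 divides 72, solutions exist.

Step 2: Apply extended Euclidean algorithm to find gcd.
We find integers such that 36*x0 + 24*y0 = 12

Step 3: Scale the particular solution.
Multiply by 72/12 = 6:
u = 6, v = -6

Step 4: Verify.
36*(6) + 24*(-6) = 72 = 72 ✓

u = 6, v = -6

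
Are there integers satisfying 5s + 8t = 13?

Step 1: Compute gcd(5, 8).
gcd(5, 8) = 1

Step 2: Check divisibility.
Does 1 divide 13? 13 = 1 x 13, so yes.

By the theorem on linear Diophantine equations, 5s + 8t = 13 has integer solutions if and only if gcd(5, 8) divides 13. Since 1 | 13, solutions exist.

Yes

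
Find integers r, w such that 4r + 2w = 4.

Step 1: Check solvability.
gcd(4, 2) = 2
Since 2 divides 4, solutions exist.

Step 2: Apply extended Euclidean algorithm to find gcd.
We find integers such that 4*x0 + 2*y0 = 2

Step 3: Scale the particular solution.
Multiply by 4/2 = 2:
r = 0, w = 2

Step 4: Verify.
4*(0) + 2*(2) = 4 = 4 ✓

r = 0, w = 2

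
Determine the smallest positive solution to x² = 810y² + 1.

We seek the smallest positive integers (x, y) with x² - 810y² = 1, i.e., x² = 810y² + 1.
Try successive y values:
y = 1: x² = 810·1² + 1 = 811, not a perfect square
y = 2: x² = 810·2² + 1 = 3241, not a perfect square
y = 3: x² = 810·3² + 1 = 7291, not a perfect square
... continuing the search (or via continued fractions) ...
y = 962: x² = 810·962² + 1 = 749609641, x = 27379 ✓

Verify: 27379² - 810·962² = 749609641 - 749609640 = 1 ✓

x = 27379, y = 962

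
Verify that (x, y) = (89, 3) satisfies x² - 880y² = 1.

Compute x² = 89² = 7921
Compute 880y² = 880·3² = 880·9 = 7920
x² - 880y² = 7921 - 7920 = 1
Since this equals 1, (89, 3) is a solution.

Yes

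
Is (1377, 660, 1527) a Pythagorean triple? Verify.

Compute a² + b² = 1377² + 660² = 1896129 + 435600 = 2331729
Compute c² = 1527² = 2331729
Since 2331729 = 2331729, confirmed.

Yes, it is a Pythagorean triple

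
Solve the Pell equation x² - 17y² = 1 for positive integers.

We seek the smallest positive integers (x, y) with x² - 17y² = 1, i.e., x² = 17y² + 1.
Try successive y values:
y = 1: x² = 17·1² + 1 = 18, not a perfect square
y = 2: x² = 17·2² + 1 = 69, not a perfect square
y = 3: x² = 17·3² + 1 = 154, not a perfect square
... continuing the search (or via continued fractions) ...
y = 8: x² = 17·8² + 1 = 1089, x = 33 ✓

Verify: 33² - 17·8² = 1089 - 1088 = 1 ✓

x = 33, y = 8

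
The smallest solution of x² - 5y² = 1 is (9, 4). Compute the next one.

Solutions to x² - Dy² = 1 are generated by powers of (x₀ + y₀√D).
The next solution satisfies x₁ + y₁√5 = (x₀ + y₀√5)², giving:
x₁ = x₀² + 5y₀² = 9² + 5·4² = 81 + 80 = 161
y₁ = 2x₀y₀ = 2·9·4 = 72

Verify: 161² - 5·72² = 25921 - 25920 = 1 ✓

x = 161, y = 72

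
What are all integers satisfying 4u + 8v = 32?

Step 1: Compute gcd(4, 8) = 4.
Since 4 divides 32, solutions exist.

Step 2: Find a particular solution using extended Euclidean algorithm.
We get u₀ = 8, v₀ = 0.
Check: 4*8 + 8*0 = 32 = 32 ✓

Step 3: Write the general solution.
u = 8 + (8/4)t = 8 + 2t
v = 0 - (4/4)t = 0 - 1t
for any integer t.

u = 8 + 2t, v = 0 - 1t for integer t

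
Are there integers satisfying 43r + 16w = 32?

Step 1: Compute gcd(43, 16).
gcd(43, 16) = 1

Step 2: Check divisibility.
Does 1 divide 32? 32 = 1 x 32, so yes.

By the theorem on linear Diophantine equations, 43r + 16w = 32 has integer solutions if and only if gcd(43, 16) divides 32. Since 1 | 32, solutions exist.

Yes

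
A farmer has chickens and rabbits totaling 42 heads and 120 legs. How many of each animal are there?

Let c = chickens, r = rabbits.
Heads: c + r = 42
Legs: 2c + 4r = 120
From the first equation, c = 42 - r. Substitute:
2(42 - r) + 4r = 120
84 + 2r = 120
r = (120 - 84)/2 = 18
c = 42 - 18 = 24

Chickens: 24, Rabbits: 18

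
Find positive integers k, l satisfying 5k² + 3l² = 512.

Try small values of k and check whether (512 - 5k²)/3 is a perfect square.
k = 8: 5·8² = 320, so 3l² = 512 - 320 = 192, giving l² = 64, l = 8.
Check: 5·8² + 3·8² = 320 + 192 = 512 ✓

k = 8, l = 8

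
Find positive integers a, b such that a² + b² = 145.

Search for a with 145 - a² a perfect square.
a = 1: 145 - 1² = 145 - 1 = 144 = 12² ✓
So a = 1, b = 12.

a = 1, b = 12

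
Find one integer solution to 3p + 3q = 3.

Step 1: Check solvability.
gcd(3, 3) = 3
Since 3 divides 3, solutions exist.

Step 2: Apply extended Euclidean algorithm to find gcd.
We find integers such that 3*x0 + 3*y0 = 3

Step 3: Scale the particular solution.
Multiply by 3/3 = 1:
p = 0, q = 1

Step 4: Verify.
3*(0) + 3*(1) = 3 = 3 ✓

p = 0, q = 1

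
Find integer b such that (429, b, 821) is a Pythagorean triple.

b² = c² - a² = 821² - 429² = 674041 - 184041 = 490000
b = sqrt(490000) = 700

700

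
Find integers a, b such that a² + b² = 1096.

We need to find integers a, b > 0 such that a² + b² = 1096.
Trying a = 14: b² = 1096 - 14² = 1096 - 196 = 900
b = 30
Check: 14² + 30² = 196 + 900 = 1096 ✓

1096 = 14² + 30²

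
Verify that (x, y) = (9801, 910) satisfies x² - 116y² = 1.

Compute x² = 9801² = 96059601
Compute 116y² = 116·910² = 116·828100 = 96059600
x² - 116y² = 96059601 - 96059600 = 1
Since this equals 1, (9801, 910) is a solution.

Yes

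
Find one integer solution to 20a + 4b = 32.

Step 1: Check solvability.
gcd(20, 4) = 4
Since 4 divides 32, solutions exist.

Step 2: Apply extended Euclidean algorithm to find gcd.
We find integers such that 20*x0 + 4*y0 = 4

Step 3: Scale the particular solution.
Multiply by 32/4 = 8:
a = 0, b = 8

Step 4: Verify.
20*(0) + 4*(8) = 32 = 32 ✓

a = 0, b = 8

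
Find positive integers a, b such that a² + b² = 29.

Search for a with 29 - a² a perfect square.
a = 2: 29 - 2² = 29 - 4 = 25 = 5² ✓
So a = 2, b = 5.

a = 2, b = 5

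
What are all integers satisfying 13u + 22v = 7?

Step 1: Compute gcd(13, 22) = 1.
Since 1 divides 7, solutions exist.

Step 2: Find a particular solution using extended Euclidean algorithm.
We get u₀ = -35, v₀ = 21.
Check: 13*-35 + 22*21 = 7 = 7 ✓

Step 3: Write the general solution.
u = -35 + (22/1)t = -35 + 22t
v = 21 - (13/1)t = 21 - 13t
for any integer t.

u = -35 + 22t, v = 21 - 13t for integer t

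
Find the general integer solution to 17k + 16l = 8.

Step 1: Compute gcd(17, 16) = 1.
Since 1 divides 8, solutions exist.

Step 2: Find a particular solution using extended Euclidean algorithm.
We get k₀ = 8, l₀ = -8.
Check: 17*8 + 16*-8 = 8 = 8 ✓

Step 3: Write the general solution.
k = 8 + (16/1)t = 8 + 16t
l = -8 - (17/1)t = -8 - 17t
for any integer t.

k = 8 + 16t, l = -8 - 17t for integer t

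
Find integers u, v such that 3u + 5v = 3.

Step 1: Check solvability.
gcd(3, 5) = 1
Since 1 divides 3, solutions exist.

Step 2: Apply extended Euclidean algorithm to find gcd.
We find integers such that 3*x0 + 5*y0 = 1

Step 3: Scale the particular solution.
Multiply by 3/1 = 3:
u = 6, v = -3

Step 4: Verify.
3*(6) + 5*(-3) = 3 = 3 ✓

u = 6, v = -3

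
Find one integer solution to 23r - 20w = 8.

Step 1: Check solvability.
gcd(23, 20) = 1
Since 1 divides 8, solutions exist.

Step 2: Apply extended Euclidean algorithm to find gcd.
We find integers such that 23*x0 + 20*y0 = 1

Step 3: Scale the particular solution.
Multiply by 8/1 = 8:
r = 56, w = 64

Step 4: Verify.
23*(56) - 20*(64) = 8 = 8 ✓

r = 56, w = 64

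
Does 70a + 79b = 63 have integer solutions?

Step 1: Compute gcd(70, 79).
gcd(70, 79) = 1

Step 2: Check divisibility.
Does 1 divide 63? 63 = 1 x 63, so yes.

By the theorem on linear Diophantine equations, 70a + 79b = 63 has integer solutions if and only if gcd(70, 79) divides 63. Since 1 | 63, solutions exist.

Yes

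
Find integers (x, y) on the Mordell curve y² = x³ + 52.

Try small integer x values and check whether x³ + 52 is a perfect square.
x = -3: x³ + 52 = -3³ + 52 = -27 + 52 = 25
Is 25 a perfect square? 5² = 25 ✓
So (x, y) = (-3, 5) is a solution.

x = -3, y = 5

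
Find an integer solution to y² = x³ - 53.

Try small integer x values and check whether x³ - 53 is a perfect square.
x = 29: x³ - 53 = 29³ - 53 = 24389 - 53 = 24336
Is 24336 a perfect square? 156² = 24336 ✓
So (x, y) = (29, -156) is a solution.

x = 29, y = -156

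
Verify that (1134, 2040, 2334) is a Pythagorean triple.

Compute a² + b² = 1134² + 2040² = 1285956 + 4161600 = 5447556
Compute c² = 2334² = 5447556
Since 5447556 = 5447556, confirmed.

Yes, it is a Pythagorean triple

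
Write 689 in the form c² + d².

We need to find integers c, d > 0 such that c² + d² = 689.
Trying c = 8: d² = 689 - 8² = 689 - 64 = 625
d = 25
Check: 8² + 25² = 64 + 625 = 689 ✓

689 = 8² + 25²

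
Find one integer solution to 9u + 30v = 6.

Step 1: Check solvability.
gcd(9, 30) = 3
Since 3 divides 6, solutions exist.

Step 2: Apply extended Euclidean algorithm to find gcd.
We find integers such that 9*x0 + 30*y0 = 3

Step 3: Scale the particular solution.
Multiply by 6/3 = 2:
u = -6, v = 2

Step 4: Verify.
9*(-6) + 30*(2) = 6 = 6 ✓

u = -6, v = 2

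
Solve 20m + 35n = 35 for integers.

Step 1: Check solvability.
gcd(20, 35) = 5
Since 5 divides 35, solutions exist.

Step 2: Apply extended Euclidean algorithm to find gcd.
We find integers such that 20*x0 + 35*y0 = 5

Step 3: Scale the particular solution.
Multiply by 35/5 = 7:
m = 14, n = -7

Step 4: Verify.
20*(14) + 35*(-7) = 35 = 35 ✓

m = 14, n = -7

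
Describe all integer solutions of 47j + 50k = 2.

Step 1: Compute gcd(47, 50) = 1.
Since 1 divides 2, solutions exist.

Step 2: Find a particular solution using extended Euclidean algorithm.
We get j₀ = -34, k₀ = 32.
Check: 47*-34 + 50*32 = 2 = 2 ✓

Step 3: Write the general solution.
j = -34 + (50/1)t = -34 + 50t
k = 32 - (47/1)t = 32 - 47t
for any integer t.

j = -34 + 50t, k = 32 - 47t for integer t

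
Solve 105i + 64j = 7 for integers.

Step 1: Check solvability.
gcd(105, 64) = 1
Since 1 divides 7, solutions exist.

Step 2: Apply extended Euclidean algorithm to find gcd.
We find integers such that 105*x0 + 64*y0 = 1

Step 3: Scale the particular solution.
Multiply by 7/1 = 7:
i = 175, j = -287

Step 4: Verify.
105*(175) + 64*(-287) = 7 = 7 ✓

i = 175, j = -287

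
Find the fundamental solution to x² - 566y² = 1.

We seek the smallest positive integers (x, y) with x² - 566y² = 1, i.e., x² = 566y² + 1.
Try successive y values:
y = 1: x² = 566·1² + 1 = 567, not a perfect square
y = 2: x² = 566·2² + 1 = 2265, not a perfect square
y = 3: x² = 566·3² + 1 = 5095, not a perfect square
... continuing the search (or via continued fractions) ...
y = 4018758: x² = 566·4018758² + 1 = 9141135378211225, x = 95609285 ✓

Verify: 95609285² - 566·4018758² = 9141135378211225 - 9141135378211224 = 1 ✓

x = 95609285, y = 4018758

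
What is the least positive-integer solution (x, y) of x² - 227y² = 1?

We seek the smallest positive integers (x, y) with x² - 227y² = 1, i.e., x² = 227y² + 1.
Try successive y values:
y = 1: x² = 227·1² + 1 = 228, not a perfect square
y = 2: x² = 227·2² + 1 = 909, not a perfect square
y = 3: x² = 227·3² + 1 = 2044, not a perfect square
... continuing the search (or via continued fractions) ...
y = 15: x² = 227·15² + 1 = 51076, x = 226 ✓

Verify: 226² - 227·15² = 51076 - 51075 = 1 ✓

x = 226, y = 15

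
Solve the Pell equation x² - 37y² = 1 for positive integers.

We seek the smallest positive integers (x, y) with x² - 37y² = 1, i.e., x² = 37y² + 1.
Try successive y values:
y = 1: x² = 37·1² + 1 = 38, not a perfect square
y = 2: x² = 37·2² + 1 = 149, not a perfect square
y = 3: x² = 37·3² + 1 = 334, not a perfect square
... continuing the search (or via continued fractions) ...
y = 12: x² = 37·12² + 1 = 5329, x = 73 ✓

Verify: 73² - 37·12² = 5329 - 5328 = 1 ✓

x = 73, y = 12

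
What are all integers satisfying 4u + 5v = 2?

Step 1: Compute gcd(4, 5) = 1.
Since 1 divides 2, solutions exist.

Step 2: Find a particular solution using extended Euclidean algorithm.
We get u₀ = -2, v₀ = 2.
Check: 4*-2 + 5*2 = 2 = 2 ✓

Step 3: Write the general solution.
u = -2 + (5/1)t = -2 + 5t
v = 2 - (4/1)t = 2 - 4t
for any integer t.

u = -2 + 5t, v = 2 - 4t for integer t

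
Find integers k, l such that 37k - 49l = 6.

Step 1: Check solvability.
gcd(37, 49) = 1
Since 1 divides 6, solutions exist.

Step 2: Apply extended Euclidean algorithm to find gcd.
We find integers such that 37*x0 + 49*y0 = 1

Step 3: Scale the particular solution.
Multiply by 6/1 = 6:
k = 24, l = 18

Step 4: Verify.
37*(24) - 49*(18) = 6 = 6 ✓

k = 24, l = 18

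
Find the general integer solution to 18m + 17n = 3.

Step 1: Compute gcd(18, 17) = 1.
Since 1 divides 3, solutions exist.

Step 2: Find a particular solution using extended Euclidean algorithm.
We get m₀ = 3, n₀ = -3.
Check: 18*3 + 17*-3 = 3 = 3 ✓

Step 3: Write the general solution.
m = 3 + (17/1)t = 3 + 17t
n = -3 - (18/1)t = -3 - 18t
for any integer t.

m = 3 + 17t, n = -3 - 18t for integer t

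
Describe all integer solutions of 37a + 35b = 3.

Step 1: Compute gcd(37, 35) = 1.
Since 1 divides 3, solutions exist.

Step 2: Find a particular solution using extended Euclidean algorithm.
We get a₀ = -51, b₀ = 54.
Check: 37*-51 + 35*54 = 3 = 3 ✓

Step 3: Write the general solution.
a = -51 + (35/1)t = -51 + 35t
b = 54 - (37/1)t = 54 - 37t
for any integer t.

a = -51 + 35t, b = 54 - 37t for integer t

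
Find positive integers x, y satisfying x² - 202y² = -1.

We need x² = 202y² - 1. Try successive y:
y = 1: x² = 202·1² - 1 = 201, not a perfect square
y = 2: x² = 202·2² - 1 = 807, not a perfect square
y = 3: x² = 202·3² - 1 = 1817, not a perfect square
...
y = 221: x² = 202·221² - 1 = 9865881 = 3141² ✓
Check: 3141² - 202·221² = 9865881 - 9865882 = -1 ✓

x = 3141, y = 221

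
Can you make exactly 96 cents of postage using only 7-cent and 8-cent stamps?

We need non-negative x, y with 7x + 8y = 96.
gcd(7, 8) = 1 divides 96, so integer solutions exist.
Search for a non-negative one: x = 0 gives 8y = 96 - 0 = 96, so y = 12.
Check: 7·0 + 8·12 = 96 ✓

Yes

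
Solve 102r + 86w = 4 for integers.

Step 1: Check solvability.
gcd(102, 86) = 2
Since 2 divides 4, solutions exist.

Step 2: Apply extended Euclidean algorithm to find gcd.
We find integers such that 102*x0 + 86*y0 = 2

Step 3: Scale the particular solution.
Multiply by 4/2 = 2:
r = -32, w = 38

Step 4: Verify.
102*(-32) + 86*(38) = 4 = 4 ✓

r = -32, w = 38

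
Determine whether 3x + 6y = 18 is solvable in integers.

Step 1: Compute gcd(3, 6).
gcd(3, 6) = 3

Step 2: Check divisibility.
Does 3 divide 18? 18 = 3 x 6, so yes.

By the theorem on linear Diophantine equations, 3x + 6y = 18 has integer solutions if and only if gcd(3, 6) divides 18. Since 3 | 18, solutions exist.

Yes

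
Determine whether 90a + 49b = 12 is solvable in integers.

Step 1: Compute gcd(90, 49).
gcd(90, 49) = 1

Step 2: Check divisibility.
Does 1 divide 12? 12 = 1 x 12, so yes.

By the theorem on linear Diophantine equations, 90a + 49b = 12 has integer solutions if and only if gcd(90, 49) divides 12. Since 1 | 12, solutions exist.

Yes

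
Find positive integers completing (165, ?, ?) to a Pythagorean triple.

We need the other leg and hypotenuse such that 165² + x² = c².
Take x = 52, c = 173: 165² + 52² = 27225 + 2704 = 29929 = 173² ✓
Triple: (165, 52, 173)

(165, 52, 173)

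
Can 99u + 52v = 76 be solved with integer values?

Step 1: Compute gcd(99, 52).
gcd(99, 52) = 1

Step 2: Check divisibility.
Does 1 divide 76? 76 = 1 x 76, so yes.

By the theorem on linear Diophantine equations, 99u + 52v = 76 has integer solutions if and only if gcd(99, 52) divides 76. Since 1 | 76, solutions exist.

Yes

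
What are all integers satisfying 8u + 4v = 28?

Step 1: Compute gcd(8, 4) = 4.
Since 4 divides 28, solutions exist.

Step 2: Find a particular solution using extended Euclidean algorithm.
We get u₀ = 0, v₀ = 7.
Check: 8*0 + 4*7 = 28 = 28 ✓

Step 3: Write the general solution.
u = 0 + (4/4)t = 0 + 1t
v = 7 - (8/4)t = 7 - 2t
for any integer t.

u = 0 + 1t, v = 7 - 2t for integer t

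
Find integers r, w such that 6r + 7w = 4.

Step 1: Check solvability.
gcd(6, 7) = 1
Since 1 divides 4, solutions exist.

Step 2: Apply extended Euclidean algorithm to find gcd.
We find integers such that 6*x0 + 7*y0 = 1

Step 3: Scale the particular solution.
Multiply by 4/1 = 4:
r = -4, w = 4

Step 4: Verify.
6*(-4) + 7*(4) = 4 = 4 ✓

r = -4, w = 4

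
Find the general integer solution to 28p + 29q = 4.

Step 1: Compute gcd(28, 29) = 1.
Since 1 divides 4, solutions exist.

Step 2: Find a particular solution using extended Euclidean algorithm.
We get p₀ = -4, q₀ = 4.
Check: 28*-4 + 29*4 = 4 = 4 ✓

Step 3: Write the general solution.
p = -4 + (29/1)t = -4 + 29t
q = 4 - (28/1)t = 4 - 28t
for any integer t.

p = -4 + 29t, q = 4 - 28t for integer t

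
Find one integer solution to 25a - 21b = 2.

Step 1: Check solvability.
gcd(25, 21) = 1
Since 1 divides 2, solutions exist.

Step 2: Apply extended Euclidean algorithm to find gcd.
We find integers such that 25*x0 + 21*y0 = 1

Step 3: Scale the particular solution.
Multiply by 2/1 = 2:
a = -10, b = -12

Step 4: Verify.
25*(-10) - 21*(-12) = 2 = 2 ✓

a = -10, b = -12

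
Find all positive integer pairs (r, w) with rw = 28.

The positive divisors of 28 are: 1, 2, 4, 7, 14, 28.
Each divisor d gives the pair (d, 28/d):
(1, 28), (2, 14), (4, 7), (7, 4), (14, 2), (28, 1)

(1, 28), (2, 14), (4, 7), (7, 4), (14, 2), (28, 1)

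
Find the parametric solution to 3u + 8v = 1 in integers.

Step 1: Compute gcd(3, 8) = 1.
Since 1 divides 1, solutions exist.

Step 2: Find a particular solution using extended Euclidean algorithm.
We get u₀ = 3, v₀ = -1.
Check: 3*3 + 8*-1 = 1 = 1 ✓

Step 3: Write the general solution.
u = 3 + (8/1)t = 3 + 8t
v = -1 - (3/1)t = -1 - 3t
for any integer t.

u = 3 + 8t, v = -1 - 3t for integer t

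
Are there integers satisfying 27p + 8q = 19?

Step 1: Compute gcd(27, 8).
gcd(27, 8) = 1

Step 2: Check divisibility.
Does 1 divide 19? 19 = 1 x 19, so yes.

By the theorem on linear Diophantine equations, 27p + 8q = 19 has integer solutions if and only if gcd(27, 8) divides 19. Since 1 | 19, solutions exist.

Yes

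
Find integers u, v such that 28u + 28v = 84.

Step 1: Check solvability.
gcd(28, 28) = 28
Since 28 divides 84, solutions exist.

Step 2: Apply extended Euclidean algorithm to find gcd.
We find integers such that 28*x0 + 28*y0 = 28

Step 3: Scale the particular solution.
Multiply by 84/28 = 3:
u = 0, v = 3

Step 4: Verify.
28*(0) + 28*(3) = 84 = 84 ✓

u = 0, v = 3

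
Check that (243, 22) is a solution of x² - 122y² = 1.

Compute x² = 243² = 59049
Compute 122y² = 122·22² = 122·484 = 59048
x² - 122y² = 59049 - 59048 = 1
Since this equals 1, (243, 22) is a solution.

Yes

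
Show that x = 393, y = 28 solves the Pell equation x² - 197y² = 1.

Compute x² = 393² = 154449
Compute 197y² = 197·28² = 197·784 = 154448
x² - 197y² = 154449 - 154448 = 1
Since this equals 1, (393, 28) is a solution.

Yes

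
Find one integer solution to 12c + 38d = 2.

Step 1: Check solvability.
gcd(12, 38) = 2
Since 2 divides 2, solutions exist.

Step 2: Apply extended Euclidean algorithm to find gcd.
We find integers such that 12*x0 + 38*y0 = 2

Step 3: Scale the particular solution.
Multiply by 2/2 = 1:
c = -3, d = 1

Step 4: Verify.
12*(-3) + 38*(1) = 2 = 2 ✓

c = -3, d = 1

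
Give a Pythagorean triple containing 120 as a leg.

We need the other leg and hypotenuse such that 120² + x² = c².
Take x = 119, c = 169: 120² + 119² = 14400 + 14161 = 28561 = 169² ✓
Triple: (119, 120, 169)

(119, 120, 169)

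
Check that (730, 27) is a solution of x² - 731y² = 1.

Compute x² = 730² = 532900
Compute 731y² = 731·27² = 731·729 = 532899
x² - 731y² = 532900 - 532899 = 1
Since this equals 1, (730, 27) is a solution.

Yes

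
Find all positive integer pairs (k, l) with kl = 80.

The positive divisors of 80 are: 1, 2, 4, 5, 8, 10, 16, 20, 40, 80.
Each divisor d gives the pair (d, 80/d):
(1, 80), (2, 40), (4, 20), (5, 16), (8, 10), (10, 8), (16, 5), (20, 4), (40, 2), (80, 1)

(1, 80), (2, 40), (4, 20), (5, 16), (8, 10), (10, 8), (16, 5), (20, 4), (40, 2), (80, 1)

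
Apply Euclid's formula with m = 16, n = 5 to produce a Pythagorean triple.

a = m² - n² = 16² - 5² = 256 - 25 = 231
b = 2mn = 2·16·5 = 160
c = m² + n² = 256 + 25 = 281
Verify: 231² + 160² = 53361 + 25600 = 78961 = 281² ✓

(231, 160, 281)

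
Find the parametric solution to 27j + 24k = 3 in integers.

Step 1: Compute gcd(27, 24) = 3.
Since 3 divides 3, solutions exist.

Step 2: Find a particular solution using extended Euclidean algorithm.
We get j₀ = 1, k₀ = -1.
Check: 27*1 + 24*-1 = 3 = 3 ✓

Step 3: Write the general solution.
j = 1 + (24/3)t = 1 + 8t
k = -1 - (27/3)t = -1 - 9t
for any integer t.

j = 1 + 8t, k = -1 - 9t for integer t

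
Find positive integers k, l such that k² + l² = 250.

Search for k with 250 - k² a perfect square.
k = 5: 250 - 5² = 250 - 25 = 225 = 15² ✓
So k = 5, l = 15.

k = 5, l = 15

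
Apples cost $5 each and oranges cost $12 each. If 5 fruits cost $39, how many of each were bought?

Let a = apples, o = oranges.
a + o = 5
5a + 12o = 39
Substitute o = 5 - a:
5a + 12(5 - a) = 39
(5 - 12)a = 39 - 60
-7a = -21
a = 3, o = 5 - 3 = 2

Apples: 3, Oranges: 2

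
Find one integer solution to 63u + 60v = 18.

Step 1: Check solvability.
gcd(63, 60) = 3
Since 3 divides 18, solutions exist.

Step 2: Apply extended Euclidean algorithm to find gcd.
We find integers such that 63*x0 + 60*y0 = 3

Step 3: Scale the particular solution.
Multiply by 18/3 = 6:
u = 6, v = -6

Step 4: Verify.
63*(6) + 60*(-6) = 18 = 18 ✓

u = 6, v = -6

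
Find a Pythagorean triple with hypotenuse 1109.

We need a² + b² = 1109² = 1229881.
Trying: 141² + 1100² = 19881 + 1210000 = 1229881 ✓

(141, 1100, 1109)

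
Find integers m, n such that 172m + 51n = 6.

Step 1: Check solvability.
gcd(172, 51) = 1
Since 1 divides 6, solutions exist.

Step 2: Apply extended Euclidean algorithm to find gcd.
We find integers such that 172*x0 + 51*y0 = 1

Step 3: Scale the particular solution.
Multiply by 6/1 = 6:
m = -48, n = 162

Step 4: Verify.
172*(-48) + 51*(162) = 6 = 6 ✓

m = -48, n = 162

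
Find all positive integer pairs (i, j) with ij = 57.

The positive divisors of 57 are: 1, 3, 19, 57.
Each divisor d gives the pair (d, 57/d):
(1, 57), (3, 19), (19, 3), (57, 1)

(1, 57), (3, 19), (19, 3), (57, 1)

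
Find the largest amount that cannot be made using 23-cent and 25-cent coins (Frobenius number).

For two coprime denominations a and b, the Frobenius number (largest value not representable as a non-negative combination) is ab - a - b.
Here gcd(23, 25) = 1, so they are coprime.
F(23, 25) = 23·25 - 23 - 25 = 575 - 48 = 527

527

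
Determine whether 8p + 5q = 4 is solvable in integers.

Step 1: Compute gcd(8, 5).
gcd(8, 5) = 1

Step 2: Check divisibility.
Does 1 divide 4? 4 = 1 x 4, so yes.

By the theorem on linear Diophantine equations, 8p + 5q = 4 has integer solutions if and only if gcd(8, 5) divides 4. Since 1 | 4, solutions exist.

Yes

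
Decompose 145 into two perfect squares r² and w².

We need to find integers r, w > 0 such that r² + w² = 145.
Trying r = 1: w² = 145 - 1² = 145 - 1 = 144
w = 12
Check: 1² + 12² = 1 + 144 = 145 ✓

145 = 1² + 12²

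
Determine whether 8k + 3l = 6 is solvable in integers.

Step 1: Compute gcd(8, 3).
gcd(8, 3) = 1

Step 2: Check divisibility.
Does 1 divide 6? 6 = 1 x 6, so yes.

By the theorem on linear Diophantine equations, 8k + 3l = 6 has integer solutions if and only if gcd(8, 3) divides 6. Since 1 | 6, solutions exist.

Yes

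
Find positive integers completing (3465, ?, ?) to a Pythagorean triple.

We need the other leg and hypotenuse such that 3465² + x² = c².
Take x = 6664, c = 7511: 3465² + 6664² = 12006225 + 44408896 = 56415121 = 7511² ✓
Triple: (3465, 6664, 7511)

(3465, 6664, 7511)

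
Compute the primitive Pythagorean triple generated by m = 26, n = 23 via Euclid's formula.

a = m² - n² = 26² - 23² = 676 - 529 = 147
b = 2mn = 2·26·23 = 1196
c = m² + n² = 676 + 529 = 1205
Verify: 147² + 1196² = 21609 + 1430416 = 1452025 = 1205² ✓

(147, 1196, 1205)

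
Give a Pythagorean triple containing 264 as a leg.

We need the other leg and hypotenuse such that 264² + x² = c².
Take x = 950, c = 986: 264² + 950² = 69696 + 902500 = 972196 = 986² ✓
Triple: (950, 264, 986)

(950, 264, 986)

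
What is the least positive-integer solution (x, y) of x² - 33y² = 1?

We seek the smallest positive integers (x, y) with x² - 33y² = 1, i.e., x² = 33y² + 1.
Try successive y values:
y = 1: x² = 33·1² + 1 = 34, not a perfect square
y = 2: x² = 33·2² + 1 = 133, not a perfect square
y = 3: x² = 33·3² + 1 = 298, not a perfect square
... continuing the search (or via continued fractions) ...
y = 4: x² = 33·4² + 1 = 529, x = 23 ✓

Verify: 23² - 33·4² = 529 - 528 = 1 ✓

x = 23, y = 4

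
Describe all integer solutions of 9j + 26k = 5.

Step 1: Compute gcd(9, 26) = 1.
Since 1 divides 5, solutions exist.

Step 2: Find a particular solution using extended Euclidean algorithm.
We get j₀ = 15, k₀ = -5.
Check: 9*15 + 26*-5 = 5 = 5 ✓

Step 3: Write the general solution.
j = 15 + (26/1)t = 15 + 26t
k = -5 - (9/1)t = -5 - 9t
for any integer t.

j = 15 + 26t, k = -5 - 9t for integer t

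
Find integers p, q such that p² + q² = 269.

We need to find integers p, q > 0 such that p² + q² = 269.
Trying p = 10: q² = 269 - 10² = 269 - 100 = 169
q = 13
Check: 10² + 13² = 100 + 169 = 269 ✓

269 = 10² + 13²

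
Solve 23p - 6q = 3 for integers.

Step 1: Check solvability.
gcd(23, 6) = 1
Since 1 divides 3, solutions exist.

Step 2: Apply extended Euclidean algorithm to find gcd.
We find integers such that 23*x0 + 6*y0 = 1

Step 3: Scale the particular solution.
Multiply by 3/1 = 3:
p = -3, q = -12

Step 4: Verify.
23*(-3) - 6*(-12) = 3 = 3 ✓

p = -3, q = -12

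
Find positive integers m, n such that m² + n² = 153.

Search for m with 153 - m² a perfect square.
m = 3: 153 - 3² = 153 - 9 = 144 = 12² ✓
So m = 3, n = 12.

m = 3, n = 12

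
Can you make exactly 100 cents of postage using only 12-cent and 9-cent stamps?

We need non-negative x, y with 12x + 9y = 100.
gcd(12, 9) = 3, and 3 does not divide 100.
No integer solutions exist, so certainly no non-negative ones.

No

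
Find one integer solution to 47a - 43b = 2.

Step 1: Check solvability.
gcd(47, 43) = 1
Since 1 divides 2, solutions exist.

Step 2: Apply extended Euclidean algorithm to find gcd.
We find integers such that 47*x0 + 43*y0 = 1

Step 3: Scale the particular solution.
Multiply by 2/1 = 2:
a = 22, b = 24

Step 4: Verify.
47*(22) - 43*(24) = 2 = 2 ✓

a = 22, b = 24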